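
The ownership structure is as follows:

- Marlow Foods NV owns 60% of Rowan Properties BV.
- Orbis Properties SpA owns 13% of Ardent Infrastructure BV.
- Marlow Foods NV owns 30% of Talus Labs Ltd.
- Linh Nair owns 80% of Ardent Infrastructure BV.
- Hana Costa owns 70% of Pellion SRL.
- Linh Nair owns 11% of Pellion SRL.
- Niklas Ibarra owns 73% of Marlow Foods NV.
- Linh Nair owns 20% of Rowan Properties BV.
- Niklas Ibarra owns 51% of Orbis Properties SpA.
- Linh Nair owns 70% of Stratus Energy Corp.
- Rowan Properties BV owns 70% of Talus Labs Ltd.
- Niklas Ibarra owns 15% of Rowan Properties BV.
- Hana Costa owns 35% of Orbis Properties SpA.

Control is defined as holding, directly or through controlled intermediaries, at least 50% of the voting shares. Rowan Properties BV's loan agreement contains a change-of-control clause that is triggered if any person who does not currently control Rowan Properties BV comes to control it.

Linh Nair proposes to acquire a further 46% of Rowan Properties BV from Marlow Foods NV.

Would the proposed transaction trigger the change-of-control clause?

Yes

The purchase adds only to Linh's holdings (Marlow's stake shrinks), so Linh is the only person who could newly come to control Rowan.
Linh holds 80% of Ardent, so Linh controls Ardent.
Linh holds 70% of Stratus, so Linh controls Stratus.
In Rowan, Linh's side holds only 20%, not ≥ 50%.
So before the transaction, Linh does not control Rowan.
After the purchase, Linh's direct stake in Rowan rises to 20% + 46% = 66%, and Marlow's stake falls to 14%.
Linh holds 66% of Rowan, so Linh controls Rowan.
Linh did not control Rowan before and does after, so the clause is triggered.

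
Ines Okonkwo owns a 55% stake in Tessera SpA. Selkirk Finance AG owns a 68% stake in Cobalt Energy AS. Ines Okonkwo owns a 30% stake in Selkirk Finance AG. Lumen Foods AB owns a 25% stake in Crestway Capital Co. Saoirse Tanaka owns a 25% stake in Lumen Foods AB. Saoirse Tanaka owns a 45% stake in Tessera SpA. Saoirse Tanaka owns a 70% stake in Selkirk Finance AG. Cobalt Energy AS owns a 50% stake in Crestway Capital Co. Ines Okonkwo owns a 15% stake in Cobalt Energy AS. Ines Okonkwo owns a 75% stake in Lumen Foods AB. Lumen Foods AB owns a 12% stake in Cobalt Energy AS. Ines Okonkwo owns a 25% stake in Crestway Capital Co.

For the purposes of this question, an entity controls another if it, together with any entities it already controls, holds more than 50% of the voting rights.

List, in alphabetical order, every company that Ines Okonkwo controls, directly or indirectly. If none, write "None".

Ines holds 75% of Lumen, so Ines controls Lumen.
Ines holds 55% of Tessera, so Ines controls Tessera.
No other company's threshold is met.

Lumen Foods AB, Tessera SpA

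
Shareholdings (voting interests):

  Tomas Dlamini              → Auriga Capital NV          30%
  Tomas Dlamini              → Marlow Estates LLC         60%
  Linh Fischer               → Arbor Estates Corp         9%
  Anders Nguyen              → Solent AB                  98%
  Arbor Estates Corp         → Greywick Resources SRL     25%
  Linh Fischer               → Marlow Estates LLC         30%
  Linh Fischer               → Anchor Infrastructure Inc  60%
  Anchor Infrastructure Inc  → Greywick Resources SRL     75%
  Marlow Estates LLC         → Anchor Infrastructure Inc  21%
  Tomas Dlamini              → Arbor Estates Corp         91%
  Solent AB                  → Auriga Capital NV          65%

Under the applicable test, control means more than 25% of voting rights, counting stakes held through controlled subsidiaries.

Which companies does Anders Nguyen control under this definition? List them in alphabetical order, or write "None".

Anders holds 98% of Solent, so Anders controls Solent.
Solent holds 65% of Auriga, so Anders controls Auriga.
No other company's threshold is met.

Auriga Capital NV, Solent AB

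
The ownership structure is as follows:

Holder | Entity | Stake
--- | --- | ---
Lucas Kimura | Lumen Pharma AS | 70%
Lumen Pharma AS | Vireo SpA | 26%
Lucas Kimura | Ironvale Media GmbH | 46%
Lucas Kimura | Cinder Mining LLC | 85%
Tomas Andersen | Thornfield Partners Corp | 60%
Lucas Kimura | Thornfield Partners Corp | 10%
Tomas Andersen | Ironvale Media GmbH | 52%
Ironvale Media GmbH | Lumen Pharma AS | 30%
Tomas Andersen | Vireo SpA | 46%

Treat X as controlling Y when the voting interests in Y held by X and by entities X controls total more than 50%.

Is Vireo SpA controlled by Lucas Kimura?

Lucas holds 70% of Lumen, so Lucas controls Lumen.
Lucas holds 85% of Cinder, so Lucas controls Cinder.
In Vireo, Lucas's side holds only 26%, not > 50%.
So Lucas does not control Vireo.

No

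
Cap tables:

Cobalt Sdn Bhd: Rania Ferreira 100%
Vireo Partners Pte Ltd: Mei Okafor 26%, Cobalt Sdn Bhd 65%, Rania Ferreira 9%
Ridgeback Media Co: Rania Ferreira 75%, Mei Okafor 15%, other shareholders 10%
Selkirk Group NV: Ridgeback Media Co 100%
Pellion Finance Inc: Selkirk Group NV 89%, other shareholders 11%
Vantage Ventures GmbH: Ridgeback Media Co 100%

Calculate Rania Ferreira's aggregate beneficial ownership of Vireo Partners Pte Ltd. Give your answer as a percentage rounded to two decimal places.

Rania reaches Vireo along 2 paths.
Via Cobalt: 100% × 65% = 65%.
Direct stake: 9% = 9%.
Total: 65% + 9% = 74%.
Rounded: 74.00%.

74.00%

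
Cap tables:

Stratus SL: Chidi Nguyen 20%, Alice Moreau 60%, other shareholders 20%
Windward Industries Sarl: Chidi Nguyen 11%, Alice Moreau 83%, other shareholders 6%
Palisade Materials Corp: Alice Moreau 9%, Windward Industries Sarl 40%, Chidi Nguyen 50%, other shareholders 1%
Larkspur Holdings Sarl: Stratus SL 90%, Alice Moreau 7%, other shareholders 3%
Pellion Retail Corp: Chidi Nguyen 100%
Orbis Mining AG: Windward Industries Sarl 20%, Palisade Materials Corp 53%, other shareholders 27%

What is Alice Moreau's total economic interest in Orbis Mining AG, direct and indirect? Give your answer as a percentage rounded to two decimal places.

Alice reaches Orbis along 3 paths.
Via Windward: 83% × 20% = 16.6%.
Via Palisade: 9% × 53% = 4.77%.
Via Windward → Palisade: 83% × 40% × 53% = 17.596%.
Total: 16.6% + 4.77% + 17.596% = 38.966%.
Rounded: 38.97%.

38.97%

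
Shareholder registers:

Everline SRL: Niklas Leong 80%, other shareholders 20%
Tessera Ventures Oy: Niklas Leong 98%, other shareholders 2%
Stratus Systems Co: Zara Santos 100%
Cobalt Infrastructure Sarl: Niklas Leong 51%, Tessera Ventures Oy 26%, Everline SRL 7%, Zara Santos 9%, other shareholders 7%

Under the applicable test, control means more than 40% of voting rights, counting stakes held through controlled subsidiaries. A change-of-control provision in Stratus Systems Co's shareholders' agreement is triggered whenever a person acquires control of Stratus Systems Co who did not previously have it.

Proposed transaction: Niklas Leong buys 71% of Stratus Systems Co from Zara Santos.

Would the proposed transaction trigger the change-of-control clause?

Yes

The purchase adds only to Niklas's holdings (Zara's stake shrinks), so Niklas is the only person who could newly come to control Stratus.
Niklas holds 80% of Everline, so Niklas controls Everline.
Niklas holds 98% of Tessera, so Niklas controls Tessera.
Niklas and Tessera and Everline together hold 51% + 26% + 7% = 84% of Cobalt, so Niklas controls Cobalt.
Neither Niklas nor any entity Niklas controls holds any voting interest in Stratus.
So before the transaction, Niklas does not control Stratus.
After the purchase, Niklas holds 71% of Stratus directly, and Zara's stake falls to 29%.
Niklas holds 71% of Stratus, so Niklas controls Stratus.
Niklas did not control Stratus before and does after, so the clause is triggered.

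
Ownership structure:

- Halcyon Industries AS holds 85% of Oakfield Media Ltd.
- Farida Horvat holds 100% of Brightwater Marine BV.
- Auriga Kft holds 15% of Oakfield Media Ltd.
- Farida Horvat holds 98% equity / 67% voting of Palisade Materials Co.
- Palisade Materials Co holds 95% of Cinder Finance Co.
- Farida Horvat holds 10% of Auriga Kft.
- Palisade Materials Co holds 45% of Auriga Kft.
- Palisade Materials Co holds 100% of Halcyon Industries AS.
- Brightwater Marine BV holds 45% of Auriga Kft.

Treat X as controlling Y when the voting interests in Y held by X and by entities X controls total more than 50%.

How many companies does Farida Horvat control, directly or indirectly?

Farida holds 100% of Brightwater, so Farida controls Brightwater.
Farida holds 67% of Palisade, so Farida controls Palisade.
Farida and Brightwater and Palisade together hold 10% + 45% + 45% = 100% of Auriga, so Farida controls Auriga.
Palisade holds 100% of Halcyon, so Farida controls Halcyon.
Palisade holds 95% of Cinder, so Farida controls Cinder.
Halcyon and Auriga together hold 85% + 15% = 100% of Oakfield, so Farida controls Oakfield.
Farida controls 6 companies.

6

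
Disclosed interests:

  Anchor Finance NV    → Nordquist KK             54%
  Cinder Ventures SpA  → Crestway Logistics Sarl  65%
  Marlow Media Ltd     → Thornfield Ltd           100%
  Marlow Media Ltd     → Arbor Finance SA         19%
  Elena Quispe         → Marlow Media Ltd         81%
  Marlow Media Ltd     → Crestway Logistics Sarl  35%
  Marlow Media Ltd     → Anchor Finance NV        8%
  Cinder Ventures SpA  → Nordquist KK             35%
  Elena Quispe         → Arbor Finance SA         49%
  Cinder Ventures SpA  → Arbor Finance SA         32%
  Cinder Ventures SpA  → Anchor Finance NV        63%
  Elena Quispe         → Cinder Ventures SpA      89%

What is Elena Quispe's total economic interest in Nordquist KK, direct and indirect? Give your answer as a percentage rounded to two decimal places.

Elena reaches Nordquist along 3 paths.
Via Cinder → Anchor: 89% × 63% × 54% = 30.2778%.
Via Marlow → Anchor: 81% × 8% × 54% = 3.4992%.
Via Cinder: 89% × 35% = 31.15%.
Total: 30.2778% + 3.4992% + 31.15% = 64.927%.
Rounded: 64.93%.

64.93%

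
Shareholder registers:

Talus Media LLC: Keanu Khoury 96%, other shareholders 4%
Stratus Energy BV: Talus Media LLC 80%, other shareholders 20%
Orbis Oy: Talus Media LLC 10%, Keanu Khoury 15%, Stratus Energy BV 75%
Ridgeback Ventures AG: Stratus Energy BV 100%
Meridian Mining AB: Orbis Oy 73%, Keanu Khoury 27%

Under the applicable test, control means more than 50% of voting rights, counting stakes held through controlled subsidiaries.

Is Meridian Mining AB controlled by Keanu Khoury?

Keanu holds 96% of Talus, so Keanu controls Talus.
Talus holds 80% of Stratus, so Keanu controls Stratus.
Talus and Keanu and Stratus together hold 10% + 15% + 75% = 100% of Orbis, so Keanu controls Orbis.
Orbis and Keanu together hold 73% + 27% = 100% of Meridian, so Keanu controls Meridian.

Yes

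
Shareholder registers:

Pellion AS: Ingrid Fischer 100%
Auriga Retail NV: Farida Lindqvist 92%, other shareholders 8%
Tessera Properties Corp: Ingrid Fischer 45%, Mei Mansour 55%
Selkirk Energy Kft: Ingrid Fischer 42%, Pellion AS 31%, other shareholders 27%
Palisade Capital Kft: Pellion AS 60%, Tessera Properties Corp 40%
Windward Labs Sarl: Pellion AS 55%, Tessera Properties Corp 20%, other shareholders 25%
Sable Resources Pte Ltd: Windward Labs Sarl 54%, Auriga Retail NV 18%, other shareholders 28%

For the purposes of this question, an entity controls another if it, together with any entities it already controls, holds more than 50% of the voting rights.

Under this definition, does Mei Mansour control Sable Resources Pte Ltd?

Mei holds 55% of Tessera, so Mei controls Tessera.
Neither Mei nor any entity Mei controls holds any voting interest in Sable.
So Mei does not control Sable.

No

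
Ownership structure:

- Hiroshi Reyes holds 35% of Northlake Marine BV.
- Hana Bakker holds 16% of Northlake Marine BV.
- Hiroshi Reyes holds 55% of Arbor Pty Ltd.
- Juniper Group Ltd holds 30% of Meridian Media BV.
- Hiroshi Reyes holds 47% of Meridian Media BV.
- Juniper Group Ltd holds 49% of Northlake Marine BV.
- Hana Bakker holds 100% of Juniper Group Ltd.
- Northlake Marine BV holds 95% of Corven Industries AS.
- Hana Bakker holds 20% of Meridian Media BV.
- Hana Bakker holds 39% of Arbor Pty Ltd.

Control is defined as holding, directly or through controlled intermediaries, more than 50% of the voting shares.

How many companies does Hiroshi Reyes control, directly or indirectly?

Hiroshi holds 55% of Arbor, so Hiroshi controls Arbor.
No other company's threshold is met.
Hiroshi controls 1 company.

1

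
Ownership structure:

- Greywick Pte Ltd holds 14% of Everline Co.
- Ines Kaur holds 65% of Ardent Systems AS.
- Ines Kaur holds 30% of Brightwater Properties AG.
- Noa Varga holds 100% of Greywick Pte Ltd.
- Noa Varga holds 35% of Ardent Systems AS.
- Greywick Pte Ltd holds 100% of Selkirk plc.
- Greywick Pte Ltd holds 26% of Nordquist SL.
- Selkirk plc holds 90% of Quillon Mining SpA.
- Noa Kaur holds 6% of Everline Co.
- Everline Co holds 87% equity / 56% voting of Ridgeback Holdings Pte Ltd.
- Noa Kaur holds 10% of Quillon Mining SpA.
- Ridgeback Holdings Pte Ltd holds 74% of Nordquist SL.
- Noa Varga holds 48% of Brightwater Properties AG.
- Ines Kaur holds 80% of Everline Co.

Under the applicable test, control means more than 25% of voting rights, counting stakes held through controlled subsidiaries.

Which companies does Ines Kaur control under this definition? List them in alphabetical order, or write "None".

Ines holds 65% of Ardent, so Ines controls Ardent.
Ines holds 80% of Everline, so Ines controls Everline.
Ines holds 30% of Brightwater, so Ines controls Brightwater.
Everline holds 56% of Ridgeback, so Ines controls Ridgeback.
Ridgeback holds 74% of Nordquist, so Ines controls Nordquist.
No other company's threshold is met.

Ardent Systems AS, Brightwater Properties AG, Everline Co, Nordquist SL, Ridgeback Holdings Pte Ltd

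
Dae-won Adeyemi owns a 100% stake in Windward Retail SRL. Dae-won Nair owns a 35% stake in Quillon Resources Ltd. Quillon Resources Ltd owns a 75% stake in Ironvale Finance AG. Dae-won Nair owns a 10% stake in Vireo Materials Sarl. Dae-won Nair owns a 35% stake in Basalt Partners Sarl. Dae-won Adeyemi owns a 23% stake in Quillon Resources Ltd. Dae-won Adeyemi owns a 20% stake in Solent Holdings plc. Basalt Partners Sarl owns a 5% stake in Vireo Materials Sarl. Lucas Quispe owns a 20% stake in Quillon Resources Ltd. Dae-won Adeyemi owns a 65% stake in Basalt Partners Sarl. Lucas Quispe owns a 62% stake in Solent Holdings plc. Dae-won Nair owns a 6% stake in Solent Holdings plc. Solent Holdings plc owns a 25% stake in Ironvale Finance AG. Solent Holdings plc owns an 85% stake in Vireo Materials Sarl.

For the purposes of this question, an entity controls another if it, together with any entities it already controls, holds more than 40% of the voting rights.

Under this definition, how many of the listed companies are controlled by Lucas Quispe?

Lucas holds 62% of Solent, so Lucas controls Solent.
Solent holds 85% of Vireo, so Lucas controls Vireo.
No other company's threshold is met.
Lucas controls 2 companies.

2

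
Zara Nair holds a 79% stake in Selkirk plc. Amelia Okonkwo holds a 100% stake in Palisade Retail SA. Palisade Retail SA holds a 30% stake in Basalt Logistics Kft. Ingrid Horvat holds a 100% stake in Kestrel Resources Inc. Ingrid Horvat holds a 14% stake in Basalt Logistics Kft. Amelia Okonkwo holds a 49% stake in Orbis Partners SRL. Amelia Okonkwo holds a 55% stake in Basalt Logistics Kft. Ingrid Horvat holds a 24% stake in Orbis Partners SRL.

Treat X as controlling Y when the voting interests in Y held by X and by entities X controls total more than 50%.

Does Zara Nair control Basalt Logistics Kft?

No

Zara holds 79% of Selkirk, so Zara controls Selkirk.
Neither Zara nor any entity Zara controls holds any voting interest in Basalt.
So Zara does not control Basalt.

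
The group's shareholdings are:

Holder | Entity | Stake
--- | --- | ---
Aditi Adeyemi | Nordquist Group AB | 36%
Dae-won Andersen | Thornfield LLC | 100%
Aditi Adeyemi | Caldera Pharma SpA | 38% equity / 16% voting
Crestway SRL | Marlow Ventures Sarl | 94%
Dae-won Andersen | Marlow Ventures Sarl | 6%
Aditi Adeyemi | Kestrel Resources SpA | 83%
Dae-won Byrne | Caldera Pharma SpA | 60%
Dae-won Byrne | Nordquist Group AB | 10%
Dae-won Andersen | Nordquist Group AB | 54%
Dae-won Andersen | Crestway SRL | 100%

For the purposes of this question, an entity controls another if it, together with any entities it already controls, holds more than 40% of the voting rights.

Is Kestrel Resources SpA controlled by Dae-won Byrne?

Dae-won Byrne holds 60% of Caldera, so Dae-won Byrne controls Caldera.
Neither Dae-won Byrne nor any entity Dae-won Byrne controls holds any voting interest in Kestrel.
So Dae-won Byrne does not control Kestrel.

No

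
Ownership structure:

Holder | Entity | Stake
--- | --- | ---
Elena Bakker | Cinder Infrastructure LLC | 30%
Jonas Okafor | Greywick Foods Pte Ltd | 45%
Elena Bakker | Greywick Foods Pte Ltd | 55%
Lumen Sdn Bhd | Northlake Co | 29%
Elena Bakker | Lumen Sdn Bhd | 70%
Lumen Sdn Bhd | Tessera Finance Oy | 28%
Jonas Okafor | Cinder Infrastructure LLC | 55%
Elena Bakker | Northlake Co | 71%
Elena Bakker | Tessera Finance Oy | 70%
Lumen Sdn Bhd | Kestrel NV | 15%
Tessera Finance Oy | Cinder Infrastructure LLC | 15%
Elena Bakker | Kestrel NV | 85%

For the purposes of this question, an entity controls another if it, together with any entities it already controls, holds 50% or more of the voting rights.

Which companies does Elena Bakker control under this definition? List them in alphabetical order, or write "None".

Greywick Foods Pte Ltd, Kestrel NV, Lumen Sdn Bhd, Northlake Co, Tessera Finance Oy

Elena holds 70% of Lumen, so Elena controls Lumen.
Lumen and Elena together hold 29% + 71% = 100% of Northlake, so Elena controls Northlake.
Elena and Lumen together hold 70% + 28% = 98% of Tessera, so Elena controls Tessera.
Elena holds 55% of Greywick, so Elena controls Greywick.
Lumen and Elena together hold 15% + 85% = 100% of Kestrel, so Elena controls Kestrel.
No other company's threshold is met.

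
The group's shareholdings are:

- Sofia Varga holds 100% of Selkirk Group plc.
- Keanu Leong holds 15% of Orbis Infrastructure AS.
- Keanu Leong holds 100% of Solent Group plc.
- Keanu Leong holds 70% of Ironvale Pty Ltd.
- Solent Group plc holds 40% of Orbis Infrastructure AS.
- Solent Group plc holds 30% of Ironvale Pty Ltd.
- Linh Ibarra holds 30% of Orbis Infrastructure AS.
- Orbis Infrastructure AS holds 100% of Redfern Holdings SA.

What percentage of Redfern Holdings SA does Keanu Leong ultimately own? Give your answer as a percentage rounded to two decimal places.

55.00%

Keanu reaches Redfern along 2 paths.
Via Orbis: 15% × 100% = 15%.
Via Solent → Orbis: 100% × 40% × 100% = 40%.
Total: 15% + 40% = 55%.
Rounded: 55.00%.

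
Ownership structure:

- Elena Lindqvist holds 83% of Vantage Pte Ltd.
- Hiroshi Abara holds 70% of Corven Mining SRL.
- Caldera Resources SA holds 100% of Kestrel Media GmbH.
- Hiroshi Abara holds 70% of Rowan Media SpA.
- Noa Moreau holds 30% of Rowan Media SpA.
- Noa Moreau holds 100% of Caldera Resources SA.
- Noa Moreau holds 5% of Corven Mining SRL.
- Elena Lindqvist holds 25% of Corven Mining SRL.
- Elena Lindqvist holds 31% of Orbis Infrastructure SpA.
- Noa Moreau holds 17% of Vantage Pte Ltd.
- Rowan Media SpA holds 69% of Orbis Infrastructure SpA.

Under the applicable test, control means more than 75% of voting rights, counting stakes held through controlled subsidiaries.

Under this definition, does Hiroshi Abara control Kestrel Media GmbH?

Hiroshi's largest direct stake is 70% in Rowan, which does not meet the threshold, so Hiroshi controls no company.
Neither Hiroshi nor any entity Hiroshi controls holds any voting interest in Kestrel.
So Hiroshi does not control Kestrel.

No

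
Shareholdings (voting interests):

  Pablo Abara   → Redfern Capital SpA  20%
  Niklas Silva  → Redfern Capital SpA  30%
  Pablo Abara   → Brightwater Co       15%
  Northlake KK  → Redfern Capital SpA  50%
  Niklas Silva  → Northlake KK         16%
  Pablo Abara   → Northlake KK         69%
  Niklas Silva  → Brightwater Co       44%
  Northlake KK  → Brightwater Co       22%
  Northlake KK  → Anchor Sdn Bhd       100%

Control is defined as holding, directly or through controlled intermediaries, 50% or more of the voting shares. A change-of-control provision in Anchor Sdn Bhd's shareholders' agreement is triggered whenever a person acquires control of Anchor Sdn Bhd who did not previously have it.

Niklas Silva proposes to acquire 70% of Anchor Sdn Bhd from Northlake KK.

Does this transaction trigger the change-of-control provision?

The purchase adds only to Niklas's holdings (Northlake's stake shrinks), so Niklas is the only person who could newly come to control Anchor.
Niklas's largest direct stake is 44% in Brightwater, which does not meet the threshold, so Niklas controls no company.
Neither Niklas nor any entity Niklas controls holds any voting interest in Anchor.
So before the transaction, Niklas does not control Anchor.
After the purchase, Niklas holds 70% of Anchor directly, and Northlake's stake falls to 30%.
Niklas holds 70% of Anchor, so Niklas controls Anchor.
Niklas did not control Anchor before and does after, so the clause is triggered.

Yes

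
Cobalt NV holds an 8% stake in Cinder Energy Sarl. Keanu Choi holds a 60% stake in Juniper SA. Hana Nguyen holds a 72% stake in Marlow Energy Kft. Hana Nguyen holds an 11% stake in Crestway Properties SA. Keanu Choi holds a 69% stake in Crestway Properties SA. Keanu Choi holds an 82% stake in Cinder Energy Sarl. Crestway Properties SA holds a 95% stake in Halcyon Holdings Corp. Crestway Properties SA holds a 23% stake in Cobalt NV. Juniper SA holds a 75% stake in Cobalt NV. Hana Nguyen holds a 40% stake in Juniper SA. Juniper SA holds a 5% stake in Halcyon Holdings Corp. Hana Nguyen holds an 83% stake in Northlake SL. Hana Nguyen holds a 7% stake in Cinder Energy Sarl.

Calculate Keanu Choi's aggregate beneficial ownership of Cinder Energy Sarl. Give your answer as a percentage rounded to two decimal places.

Keanu reaches Cinder along 3 paths.
Via Juniper → Cobalt: 60% × 75% × 8% = 3.6%.
Via Crestway → Cobalt: 69% × 23% × 8% = 1.2696%.
Direct stake: 82% = 82%.
Total: 3.6% + 1.2696% + 82% = 86.8696%.
Rounded: 86.87%.

86.87%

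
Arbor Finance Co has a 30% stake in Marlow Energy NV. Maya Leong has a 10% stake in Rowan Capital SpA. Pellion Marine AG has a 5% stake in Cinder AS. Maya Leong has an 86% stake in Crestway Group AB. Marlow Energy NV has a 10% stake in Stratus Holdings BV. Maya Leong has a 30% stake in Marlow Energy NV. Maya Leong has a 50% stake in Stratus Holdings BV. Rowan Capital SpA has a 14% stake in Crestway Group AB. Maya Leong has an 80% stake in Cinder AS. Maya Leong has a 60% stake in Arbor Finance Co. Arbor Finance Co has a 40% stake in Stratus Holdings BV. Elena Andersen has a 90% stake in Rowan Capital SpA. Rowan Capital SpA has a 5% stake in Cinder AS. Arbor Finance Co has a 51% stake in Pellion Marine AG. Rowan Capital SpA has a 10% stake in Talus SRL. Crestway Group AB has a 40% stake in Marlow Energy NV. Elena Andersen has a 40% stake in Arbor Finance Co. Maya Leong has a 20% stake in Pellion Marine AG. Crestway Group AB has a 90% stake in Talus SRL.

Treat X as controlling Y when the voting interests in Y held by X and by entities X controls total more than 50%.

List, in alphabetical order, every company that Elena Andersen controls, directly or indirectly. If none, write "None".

Elena holds 90% of Rowan, so Elena controls Rowan.
No other company's threshold is met.

Rowan Capital SpA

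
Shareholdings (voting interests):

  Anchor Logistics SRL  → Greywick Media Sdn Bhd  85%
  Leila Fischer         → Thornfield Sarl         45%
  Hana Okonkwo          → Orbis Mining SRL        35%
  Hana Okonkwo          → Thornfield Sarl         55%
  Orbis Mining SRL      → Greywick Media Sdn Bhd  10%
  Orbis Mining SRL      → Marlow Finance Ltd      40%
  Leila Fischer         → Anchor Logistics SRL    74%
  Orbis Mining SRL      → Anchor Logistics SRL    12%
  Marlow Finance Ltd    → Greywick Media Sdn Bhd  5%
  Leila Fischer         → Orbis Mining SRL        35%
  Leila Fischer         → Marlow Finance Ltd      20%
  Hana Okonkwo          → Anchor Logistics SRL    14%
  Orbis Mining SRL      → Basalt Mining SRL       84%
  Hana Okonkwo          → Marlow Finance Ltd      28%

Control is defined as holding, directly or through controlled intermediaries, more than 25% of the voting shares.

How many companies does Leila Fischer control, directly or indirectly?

6

Leila holds 35% of Orbis, so Leila controls Orbis.
Leila holds 45% of Thornfield, so Leila controls Thornfield.
Leila and Orbis together hold 20% + 40% = 60% of Marlow, so Leila controls Marlow.
Leila and Orbis together hold 74% + 12% = 86% of Anchor, so Leila controls Anchor.
Orbis holds 84% of Basalt, so Leila controls Basalt.
Anchor and Orbis and Marlow together hold 85% + 10% + 5% = 100% of Greywick, so Leila controls Greywick.
Leila controls 6 companies.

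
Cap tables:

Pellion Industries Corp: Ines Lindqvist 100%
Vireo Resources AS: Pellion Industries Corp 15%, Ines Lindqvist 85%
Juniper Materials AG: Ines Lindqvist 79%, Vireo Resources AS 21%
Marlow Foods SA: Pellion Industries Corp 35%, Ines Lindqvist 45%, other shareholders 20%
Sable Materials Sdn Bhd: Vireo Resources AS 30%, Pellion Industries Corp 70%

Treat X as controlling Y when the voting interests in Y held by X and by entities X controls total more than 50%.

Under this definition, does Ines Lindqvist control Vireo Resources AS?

Ines holds 100% of Pellion, so Ines controls Pellion.
Pellion and Ines together hold 15% + 85% = 100% of Vireo, so Ines controls Vireo.

Yes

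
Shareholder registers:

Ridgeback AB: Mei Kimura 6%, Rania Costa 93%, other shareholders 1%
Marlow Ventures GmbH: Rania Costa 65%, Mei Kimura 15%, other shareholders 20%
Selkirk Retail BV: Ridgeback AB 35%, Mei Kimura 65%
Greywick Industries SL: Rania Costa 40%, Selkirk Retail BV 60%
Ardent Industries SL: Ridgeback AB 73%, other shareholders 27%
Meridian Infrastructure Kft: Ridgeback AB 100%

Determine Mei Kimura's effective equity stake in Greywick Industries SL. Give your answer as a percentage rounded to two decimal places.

Mei reaches Greywick along 2 paths.
Via Ridgeback → Selkirk: 6% × 35% × 60% = 1.26%.
Via Selkirk: 65% × 60% = 39%.
Total: 1.26% + 39% = 40.26%.

40.26%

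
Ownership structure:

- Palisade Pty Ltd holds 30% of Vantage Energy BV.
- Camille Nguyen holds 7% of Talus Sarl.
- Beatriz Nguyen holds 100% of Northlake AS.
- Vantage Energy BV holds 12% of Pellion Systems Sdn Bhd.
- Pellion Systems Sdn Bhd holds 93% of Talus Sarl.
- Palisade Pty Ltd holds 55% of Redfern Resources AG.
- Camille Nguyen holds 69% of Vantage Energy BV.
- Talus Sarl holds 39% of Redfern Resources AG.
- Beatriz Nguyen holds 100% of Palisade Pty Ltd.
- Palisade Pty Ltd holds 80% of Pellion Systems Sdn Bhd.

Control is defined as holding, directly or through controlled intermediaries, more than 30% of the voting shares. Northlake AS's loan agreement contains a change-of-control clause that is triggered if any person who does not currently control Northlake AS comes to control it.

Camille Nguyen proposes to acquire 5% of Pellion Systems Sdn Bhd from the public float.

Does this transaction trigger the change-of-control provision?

No

The purchase changes only Camille's holdings, so Camille is the only person who could newly come to control Northlake.
Camille holds 69% of Vantage, so Camille controls Vantage.
Neither Camille nor any entity Camille controls holds any voting interest in Northlake.
So before the transaction, Camille does not control Northlake.
After the purchase, Camille holds 5% of Pellion directly.
Camille's side now holds 12% + 5% = 17% of Pellion, not > 30%, so Camille still does not control Pellion.
After the transaction, neither Camille nor any entity Camille controls holds a voting interest in Northlake, so Camille still does not control it.
No new person acquires control, so the clause is not triggered.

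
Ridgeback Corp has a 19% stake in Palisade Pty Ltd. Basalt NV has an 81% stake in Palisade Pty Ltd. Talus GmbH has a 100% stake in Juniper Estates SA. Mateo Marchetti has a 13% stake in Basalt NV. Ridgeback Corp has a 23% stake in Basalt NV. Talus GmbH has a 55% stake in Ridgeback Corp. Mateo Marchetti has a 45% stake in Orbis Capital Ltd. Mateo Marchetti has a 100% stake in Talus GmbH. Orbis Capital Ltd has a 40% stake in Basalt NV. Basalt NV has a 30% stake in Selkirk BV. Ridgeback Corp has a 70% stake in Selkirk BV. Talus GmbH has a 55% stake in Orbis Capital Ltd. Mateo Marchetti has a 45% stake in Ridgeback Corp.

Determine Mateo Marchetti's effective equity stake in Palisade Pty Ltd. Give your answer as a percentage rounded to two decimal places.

80.56%

Mateo reaches Palisade along 7 paths.
Via Ridgeback: 45% × 19% = 8.55%.
Via Talus → Ridgeback: 100% × 55% × 19% = 10.45%.
Via Ridgeback → Basalt: 45% × 23% × 81% = 8.3835%.
Via Talus → Ridgeback → Basalt: 100% × 55% × 23% × 81% = 10.2465%.
Via Talus → Orbis → Basalt: 100% × 55% × 40% × 81% = 17.82%.
Via Orbis → Basalt: 45% × 40% × 81% = 14.58%.
Via Basalt: 13% × 81% = 10.53%.
Total: 8.55% + 10.45% + 8.3835% + 10.2465% + 17.82% + 14.58% + 10.53% = 80.56%.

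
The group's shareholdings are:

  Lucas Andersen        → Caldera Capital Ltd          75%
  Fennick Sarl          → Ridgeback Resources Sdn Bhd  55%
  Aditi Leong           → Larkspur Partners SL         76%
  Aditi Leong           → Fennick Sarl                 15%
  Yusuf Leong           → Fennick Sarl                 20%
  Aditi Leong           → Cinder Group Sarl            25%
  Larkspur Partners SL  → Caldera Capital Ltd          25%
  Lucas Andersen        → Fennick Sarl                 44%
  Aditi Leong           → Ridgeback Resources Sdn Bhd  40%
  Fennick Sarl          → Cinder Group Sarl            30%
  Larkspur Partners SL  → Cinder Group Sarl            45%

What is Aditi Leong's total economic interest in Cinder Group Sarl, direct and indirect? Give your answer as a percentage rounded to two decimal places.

63.70%

Aditi reaches Cinder along 3 paths.
Via Larkspur: 76% × 45% = 34.2%.
Via Fennick: 15% × 30% = 4.5%.
Direct stake: 25% = 25%.
Total: 34.2% + 4.5% + 25% = 63.7%.
Rounded: 63.70%.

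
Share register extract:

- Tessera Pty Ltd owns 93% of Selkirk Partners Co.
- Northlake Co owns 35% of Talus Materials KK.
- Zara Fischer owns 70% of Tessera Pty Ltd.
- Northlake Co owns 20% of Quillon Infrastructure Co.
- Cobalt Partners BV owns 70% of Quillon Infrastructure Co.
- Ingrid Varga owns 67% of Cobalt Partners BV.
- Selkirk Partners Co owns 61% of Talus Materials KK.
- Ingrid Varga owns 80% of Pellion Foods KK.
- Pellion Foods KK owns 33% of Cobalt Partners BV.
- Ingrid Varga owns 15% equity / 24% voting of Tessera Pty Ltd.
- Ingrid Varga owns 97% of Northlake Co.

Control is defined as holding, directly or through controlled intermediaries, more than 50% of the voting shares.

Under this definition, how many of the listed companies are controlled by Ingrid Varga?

Ingrid holds 80% of Pellion, so Ingrid controls Pellion.
Pellion and Ingrid together hold 33% + 67% = 100% of Cobalt, so Ingrid controls Cobalt.
Ingrid holds 97% of Northlake, so Ingrid controls Northlake.
Northlake and Cobalt together hold 20% + 70% = 90% of Quillon, so Ingrid controls Quillon.
No other company's threshold is met.
Ingrid controls 4 companies.

4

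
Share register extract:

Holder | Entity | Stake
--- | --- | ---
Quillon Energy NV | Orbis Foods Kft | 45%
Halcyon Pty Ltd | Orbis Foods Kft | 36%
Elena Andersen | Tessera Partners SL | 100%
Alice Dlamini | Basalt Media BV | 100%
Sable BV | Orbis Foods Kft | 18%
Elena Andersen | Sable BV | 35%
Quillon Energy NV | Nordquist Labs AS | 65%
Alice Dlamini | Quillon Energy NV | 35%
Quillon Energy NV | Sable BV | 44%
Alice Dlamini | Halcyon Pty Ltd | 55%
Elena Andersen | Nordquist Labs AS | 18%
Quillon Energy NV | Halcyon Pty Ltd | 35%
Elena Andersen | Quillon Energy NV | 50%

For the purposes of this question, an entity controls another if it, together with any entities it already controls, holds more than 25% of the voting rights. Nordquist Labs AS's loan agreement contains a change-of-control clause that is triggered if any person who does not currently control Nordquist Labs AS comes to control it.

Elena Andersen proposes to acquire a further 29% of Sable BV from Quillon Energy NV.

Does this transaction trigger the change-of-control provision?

The purchase adds only to Elena's holdings (Quillon's stake shrinks), so Elena is the only person who could newly come to control Nordquist.
Elena holds 50% of Quillon, so Elena controls Quillon.
Quillon and Elena together hold 65% + 18% = 83% of Nordquist, so Elena controls Nordquist.
So Elena already controls Nordquist before the transaction.
After the purchase, Elena's direct stake in Sable rises to 35% + 29% = 64%, and Quillon's stake falls to 15%.
Elena controlled Nordquist already, so this is not a new person acquiring control; every other person's position is unchanged or reduced.
No new person acquires control, so the clause is not triggered.

No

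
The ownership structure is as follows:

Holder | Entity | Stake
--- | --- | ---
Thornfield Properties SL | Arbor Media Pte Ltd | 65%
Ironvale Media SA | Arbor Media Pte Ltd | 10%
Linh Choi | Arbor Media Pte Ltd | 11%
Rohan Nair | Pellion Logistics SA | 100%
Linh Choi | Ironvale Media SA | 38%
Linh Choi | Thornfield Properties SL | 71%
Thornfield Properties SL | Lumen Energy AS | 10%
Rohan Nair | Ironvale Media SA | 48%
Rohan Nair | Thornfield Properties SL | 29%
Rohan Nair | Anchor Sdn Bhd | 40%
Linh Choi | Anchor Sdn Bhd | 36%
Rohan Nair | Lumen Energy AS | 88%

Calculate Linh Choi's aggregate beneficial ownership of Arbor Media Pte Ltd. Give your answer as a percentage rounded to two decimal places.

Linh reaches Arbor along 3 paths.
Via Thornfield: 71% × 65% = 46.15%.
Direct stake: 11% = 11%.
Via Ironvale: 38% × 10% = 3.8%.
Total: 46.15% + 11% + 3.8% = 60.95%.

60.95%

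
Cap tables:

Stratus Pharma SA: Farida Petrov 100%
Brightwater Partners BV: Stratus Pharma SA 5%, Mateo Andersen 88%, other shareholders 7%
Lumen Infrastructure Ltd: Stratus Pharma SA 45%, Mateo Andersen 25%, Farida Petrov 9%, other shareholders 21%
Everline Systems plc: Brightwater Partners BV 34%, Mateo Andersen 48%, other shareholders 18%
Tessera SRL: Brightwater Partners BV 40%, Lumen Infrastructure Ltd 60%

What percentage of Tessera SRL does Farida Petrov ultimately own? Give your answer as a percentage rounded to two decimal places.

34.40%

Farida reaches Tessera along 3 paths.
Via Stratus → Brightwater: 100% × 5% × 40% = 2%.
Via Stratus → Lumen: 100% × 45% × 60% = 27%.
Via Lumen: 9% × 60% = 5.4%.
Total: 2% + 27% + 5.4% = 34.4%.
Rounded: 34.40%.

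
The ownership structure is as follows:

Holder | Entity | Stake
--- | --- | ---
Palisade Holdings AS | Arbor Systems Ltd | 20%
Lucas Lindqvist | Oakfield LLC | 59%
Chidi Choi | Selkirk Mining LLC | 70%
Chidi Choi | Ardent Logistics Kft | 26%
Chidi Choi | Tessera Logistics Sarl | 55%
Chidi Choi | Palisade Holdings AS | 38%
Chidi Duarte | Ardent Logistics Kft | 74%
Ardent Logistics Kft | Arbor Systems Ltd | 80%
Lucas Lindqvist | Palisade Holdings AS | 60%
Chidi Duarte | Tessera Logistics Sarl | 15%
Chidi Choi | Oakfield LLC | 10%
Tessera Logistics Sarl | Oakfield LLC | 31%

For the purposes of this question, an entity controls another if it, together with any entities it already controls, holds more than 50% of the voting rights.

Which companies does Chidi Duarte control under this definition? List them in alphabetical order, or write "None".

Arbor Systems Ltd, Ardent Logistics Kft

Chidi Duarte holds 74% of Ardent, so Chidi Duarte controls Ardent.
Ardent holds 80% of Arbor, so Chidi Duarte controls Arbor.
No other company's threshold is met.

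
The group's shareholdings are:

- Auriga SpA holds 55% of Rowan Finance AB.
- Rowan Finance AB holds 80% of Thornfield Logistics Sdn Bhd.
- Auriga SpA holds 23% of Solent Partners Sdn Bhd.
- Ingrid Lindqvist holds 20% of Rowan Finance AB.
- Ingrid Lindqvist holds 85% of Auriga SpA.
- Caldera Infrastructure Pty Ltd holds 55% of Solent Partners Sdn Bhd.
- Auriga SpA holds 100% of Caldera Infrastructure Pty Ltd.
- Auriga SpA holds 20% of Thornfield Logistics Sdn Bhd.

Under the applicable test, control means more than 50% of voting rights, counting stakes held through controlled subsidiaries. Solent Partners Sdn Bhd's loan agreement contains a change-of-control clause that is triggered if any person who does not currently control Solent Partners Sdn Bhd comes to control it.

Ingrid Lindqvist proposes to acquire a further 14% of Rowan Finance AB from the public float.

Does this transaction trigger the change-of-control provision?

The purchase changes only Ingrid's holdings, so Ingrid is the only person who could newly come to control Solent.
Ingrid holds 85% of Auriga, so Ingrid controls Auriga.
Auriga holds 100% of Caldera, so Ingrid controls Caldera.
Caldera and Auriga together hold 55% + 23% = 78% of Solent, so Ingrid controls Solent.
So Ingrid already controls Solent before the transaction.
After the purchase, Ingrid's direct stake in Rowan rises to 20% + 14% = 34%.
Ingrid controlled Solent already, so this is not a new person acquiring control; every other person's position is unchanged or reduced.
No new person acquires control, so the clause is not triggered.

No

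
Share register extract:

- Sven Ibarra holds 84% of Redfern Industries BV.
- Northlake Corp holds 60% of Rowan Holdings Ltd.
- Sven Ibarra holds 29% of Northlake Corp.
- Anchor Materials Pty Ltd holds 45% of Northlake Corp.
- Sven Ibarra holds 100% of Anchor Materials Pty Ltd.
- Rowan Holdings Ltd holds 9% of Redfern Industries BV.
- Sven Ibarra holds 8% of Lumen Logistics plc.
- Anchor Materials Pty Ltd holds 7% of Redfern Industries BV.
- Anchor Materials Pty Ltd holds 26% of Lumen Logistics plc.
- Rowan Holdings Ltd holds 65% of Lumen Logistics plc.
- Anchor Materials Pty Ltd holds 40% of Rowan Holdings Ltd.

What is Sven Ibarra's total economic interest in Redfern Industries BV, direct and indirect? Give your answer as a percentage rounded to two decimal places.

98.60%

Sven reaches Redfern along 5 paths.
Via Anchor → Rowan: 100% × 40% × 9% = 3.6%.
Via Northlake → Rowan: 29% × 60% × 9% = 1.566%.
Via Anchor → Northlake → Rowan: 100% × 45% × 60% × 9% = 2.43%.
Direct stake: 84% = 84%.
Via Anchor: 100% × 7% = 7%.
Total: 3.6% + 1.566% + 2.43% + 84% + 7% = 98.596%.
Rounded: 98.60%.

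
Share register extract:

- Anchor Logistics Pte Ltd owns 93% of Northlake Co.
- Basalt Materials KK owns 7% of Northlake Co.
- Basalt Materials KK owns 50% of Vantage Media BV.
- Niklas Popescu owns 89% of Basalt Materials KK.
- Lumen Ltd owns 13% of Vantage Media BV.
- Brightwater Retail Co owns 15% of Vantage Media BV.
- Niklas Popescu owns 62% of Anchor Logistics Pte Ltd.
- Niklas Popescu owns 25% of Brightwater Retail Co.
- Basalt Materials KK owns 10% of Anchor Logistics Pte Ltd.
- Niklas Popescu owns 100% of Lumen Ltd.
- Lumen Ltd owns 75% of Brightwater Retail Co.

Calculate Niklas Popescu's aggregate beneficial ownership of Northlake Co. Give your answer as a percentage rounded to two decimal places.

Niklas reaches Northlake along 3 paths.
Via Anchor: 62% × 93% = 57.66%.
Via Basalt → Anchor: 89% × 10% × 93% = 8.277%.
Via Basalt: 89% × 7% = 6.23%.
Total: 57.66% + 8.277% + 6.23% = 72.167%.
Rounded: 72.17%.

72.17%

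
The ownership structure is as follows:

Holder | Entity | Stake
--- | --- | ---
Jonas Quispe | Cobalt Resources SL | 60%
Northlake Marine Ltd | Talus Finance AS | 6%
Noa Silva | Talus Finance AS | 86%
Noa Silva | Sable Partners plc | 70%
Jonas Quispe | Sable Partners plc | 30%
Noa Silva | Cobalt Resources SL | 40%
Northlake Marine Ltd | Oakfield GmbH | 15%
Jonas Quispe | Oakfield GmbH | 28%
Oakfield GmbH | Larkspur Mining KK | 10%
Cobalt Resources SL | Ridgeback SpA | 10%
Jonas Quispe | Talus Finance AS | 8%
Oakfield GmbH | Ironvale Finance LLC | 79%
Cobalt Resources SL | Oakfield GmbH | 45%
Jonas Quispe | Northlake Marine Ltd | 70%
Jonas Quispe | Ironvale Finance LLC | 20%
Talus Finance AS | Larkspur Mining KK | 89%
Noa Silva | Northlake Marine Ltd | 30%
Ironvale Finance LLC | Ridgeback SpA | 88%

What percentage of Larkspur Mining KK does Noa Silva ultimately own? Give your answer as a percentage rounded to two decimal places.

80.39%

Noa reaches Larkspur along 4 paths.
Via Cobalt → Oakfield: 40% × 45% × 10% = 1.8%.
Via Northlake → Oakfield: 30% × 15% × 10% = 0.45%.
Via Northlake → Talus: 30% × 6% × 89% = 1.602%.
Via Talus: 86% × 89% = 76.54%.
Total: 1.8% + 0.45% + 1.602% + 76.54% = 80.392%.
Rounded: 80.39%.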